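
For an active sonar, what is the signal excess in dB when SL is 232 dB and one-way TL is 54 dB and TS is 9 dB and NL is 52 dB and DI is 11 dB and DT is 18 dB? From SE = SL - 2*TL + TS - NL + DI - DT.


SE = SL - 2*TL + TS - NL + DI - DT = 232 - 2*54 + (9) - 52 + 11 - 18 = 74

74 dB


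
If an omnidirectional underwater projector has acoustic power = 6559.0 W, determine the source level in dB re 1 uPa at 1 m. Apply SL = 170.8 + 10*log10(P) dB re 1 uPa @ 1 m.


SL = 170.8 + 10*log10(6559.0) = 170.8 + 38.17 = 208.97

208.97 dB


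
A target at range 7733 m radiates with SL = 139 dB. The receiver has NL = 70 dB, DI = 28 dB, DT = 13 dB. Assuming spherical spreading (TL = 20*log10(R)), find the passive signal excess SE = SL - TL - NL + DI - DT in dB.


Step 1: TL = 20*log10(7733) = 77.77 dB
Step 2: SE = 139 - 77.77 - 70 + 28 - 13 = 6.23

6.23 dB


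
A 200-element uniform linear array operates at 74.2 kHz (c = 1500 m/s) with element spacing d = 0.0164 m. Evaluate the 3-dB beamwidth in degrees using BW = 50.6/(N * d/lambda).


0.31 deg


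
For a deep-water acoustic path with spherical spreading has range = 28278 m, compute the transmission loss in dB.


TL = 20*log10(28278) = 89.03

89.03 dB


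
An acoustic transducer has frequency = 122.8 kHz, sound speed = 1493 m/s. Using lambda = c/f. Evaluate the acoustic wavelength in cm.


1.22 cm


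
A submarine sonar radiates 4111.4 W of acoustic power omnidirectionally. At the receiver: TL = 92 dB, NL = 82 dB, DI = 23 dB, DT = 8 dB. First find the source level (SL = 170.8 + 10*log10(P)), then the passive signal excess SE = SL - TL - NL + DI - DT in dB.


Step 1: SL = 170.8 + 10*log10(4111.4) = 206.94 dB
Step 2: SE = SL - TL - NL + DI - DT = 206.94 - 92 - 82 + 23 - 8 = 47.94

47.94 dB


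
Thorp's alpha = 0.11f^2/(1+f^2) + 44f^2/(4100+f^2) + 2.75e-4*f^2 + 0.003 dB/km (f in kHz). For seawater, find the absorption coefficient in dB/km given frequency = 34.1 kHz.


10.154 dB/km


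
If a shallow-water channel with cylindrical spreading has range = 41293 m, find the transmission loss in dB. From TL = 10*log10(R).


TL = 10*log10(41293) = 46.16

46.16 dB


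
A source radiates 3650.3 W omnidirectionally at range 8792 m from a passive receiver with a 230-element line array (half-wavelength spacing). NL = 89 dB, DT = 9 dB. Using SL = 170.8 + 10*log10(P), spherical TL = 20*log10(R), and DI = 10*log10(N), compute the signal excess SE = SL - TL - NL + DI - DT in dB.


Step 1: SL = 170.8 + 10*log10(3650.3) = 206.42 dB
Step 2: TL = 20*log10(8792) = 78.88 dB
Step 3: DI = 10*log10(230) = 23.62 dB
Step 4: SE = SL - TL - NL + DI - DT = 206.42 - 78.88 - 89 + 23.62 - 9 = 53.16

53.16 dB


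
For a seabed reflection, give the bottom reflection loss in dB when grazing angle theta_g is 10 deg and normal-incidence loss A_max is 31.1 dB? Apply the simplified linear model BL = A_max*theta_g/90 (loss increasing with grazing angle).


3.46 dB


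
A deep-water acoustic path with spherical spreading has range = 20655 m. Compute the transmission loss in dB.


TL = 20*log10(20655) = 86.3

86.3 dB


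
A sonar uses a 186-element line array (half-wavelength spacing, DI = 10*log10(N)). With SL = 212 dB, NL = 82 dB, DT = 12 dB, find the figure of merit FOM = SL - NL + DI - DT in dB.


Step 1: DI = 10*log10(186) = 22.7 dB
Step 2: FOM = SL - NL + DI - DT = 212 - 82 + 22.7 - 12 = 140.7

140.7 dB


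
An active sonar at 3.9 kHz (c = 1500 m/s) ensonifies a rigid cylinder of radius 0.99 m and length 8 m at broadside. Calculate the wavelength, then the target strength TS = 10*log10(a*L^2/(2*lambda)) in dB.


Step 1: lambda = c/f = 1500/3900 = 0.38462 m
Step 2: TS = 10*log10(a*L^2/(2*lambda)) = 10*log10(0.99*8^2/(2*0.38462)) = 19.16

19.16 dB


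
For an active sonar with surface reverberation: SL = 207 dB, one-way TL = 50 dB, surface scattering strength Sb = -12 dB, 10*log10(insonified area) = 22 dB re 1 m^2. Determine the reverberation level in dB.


117 dB


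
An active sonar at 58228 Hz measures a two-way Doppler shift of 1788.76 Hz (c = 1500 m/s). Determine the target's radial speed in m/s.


23.04 m/s


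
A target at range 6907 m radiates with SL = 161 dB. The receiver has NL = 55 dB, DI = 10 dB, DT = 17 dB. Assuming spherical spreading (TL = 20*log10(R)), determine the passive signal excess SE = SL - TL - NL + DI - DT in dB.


Step 1: TL = 20*log10(6907) = 76.79 dB
Step 2: SE = 161 - 76.79 - 55 + 10 - 17 = 22.21

22.21 dB


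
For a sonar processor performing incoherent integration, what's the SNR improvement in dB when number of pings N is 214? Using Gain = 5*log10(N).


11.65 dB


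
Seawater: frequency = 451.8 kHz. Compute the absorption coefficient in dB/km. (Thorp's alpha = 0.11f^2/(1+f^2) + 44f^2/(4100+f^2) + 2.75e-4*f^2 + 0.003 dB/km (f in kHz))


f^2 = 204123.24
alpha = 0.11*204123.24/(1+204123.24) + 44*204123.24/(4100+204123.24) + 2.75e-4*204123.24 + 0.003 = 99.381

99.381 dB/km


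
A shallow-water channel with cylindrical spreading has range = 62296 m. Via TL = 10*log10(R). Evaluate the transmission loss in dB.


TL = 10*log10(62296) = 47.94

47.94 dB


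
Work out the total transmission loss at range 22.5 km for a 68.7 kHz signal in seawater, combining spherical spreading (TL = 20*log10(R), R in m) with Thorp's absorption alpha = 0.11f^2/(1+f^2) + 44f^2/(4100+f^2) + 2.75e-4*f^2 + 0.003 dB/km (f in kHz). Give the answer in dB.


Step 1 (Thorp): alpha = 0.11*4719.69/(1+4719.69) + 44*4719.69/(4100+4719.69) + 2.75e-4*4719.69 + 0.003 = 24.9567 dB/km
Step 2: TL_spread = 20*log10(22500) = 87.04 dB
Step 3: TL_abs = alpha*R = 24.9567 * 22.5 = 561.53 dB
Step 4: TL_total = 87.04 + 561.53 = 648.57

648.57 dB


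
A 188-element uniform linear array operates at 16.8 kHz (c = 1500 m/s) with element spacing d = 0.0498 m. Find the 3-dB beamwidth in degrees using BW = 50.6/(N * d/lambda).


Step 1: lambda = 1500/16800 = 0.08929 m
Step 2: d/lambda = 0.0498/0.08929 = 0.5577
Step 3: BW = 50.6/(N * d/lambda) = 50.6/(188 * 0.5577) = 0.48

0.48 deg


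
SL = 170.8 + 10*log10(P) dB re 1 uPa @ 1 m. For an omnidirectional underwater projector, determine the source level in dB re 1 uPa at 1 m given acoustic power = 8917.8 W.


SL = 170.8 + 10*log10(8917.8) = 170.8 + 39.5 = 210.3

210.3 dB


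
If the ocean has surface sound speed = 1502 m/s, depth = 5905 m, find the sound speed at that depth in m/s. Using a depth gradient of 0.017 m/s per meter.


c = 1502 + 0.017 * 5905 = 1602.385

1602.385 m/s


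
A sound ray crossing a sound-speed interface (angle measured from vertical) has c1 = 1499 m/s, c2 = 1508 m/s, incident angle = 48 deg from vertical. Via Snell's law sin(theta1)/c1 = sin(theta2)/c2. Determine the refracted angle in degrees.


48.38 deg


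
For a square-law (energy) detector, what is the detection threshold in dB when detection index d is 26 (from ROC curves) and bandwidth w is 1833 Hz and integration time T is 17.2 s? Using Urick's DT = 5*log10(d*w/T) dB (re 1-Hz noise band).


DT = 5*log10(d*w/T) = 5*log10(26 * 1833 / 17.2) = 5*log10(2770.81) = 17.21

17.21 dB


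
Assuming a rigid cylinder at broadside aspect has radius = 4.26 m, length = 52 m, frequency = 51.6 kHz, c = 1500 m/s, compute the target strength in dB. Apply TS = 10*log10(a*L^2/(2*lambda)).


52.97 dB


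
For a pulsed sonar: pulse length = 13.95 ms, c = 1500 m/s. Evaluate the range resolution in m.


10.4625 m


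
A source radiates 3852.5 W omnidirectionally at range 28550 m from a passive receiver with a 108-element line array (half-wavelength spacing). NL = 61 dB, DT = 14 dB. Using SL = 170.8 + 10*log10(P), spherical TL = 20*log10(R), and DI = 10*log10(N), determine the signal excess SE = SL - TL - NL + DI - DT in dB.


Step 1: SL = 170.8 + 10*log10(3852.5) = 206.66 dB
Step 2: TL = 20*log10(28550) = 89.11 dB
Step 3: DI = 10*log10(108) = 20.33 dB
Step 4: SE = SL - TL - NL + DI - DT = 206.66 - 89.11 - 61 + 20.33 - 14 = 62.88

62.88 dB


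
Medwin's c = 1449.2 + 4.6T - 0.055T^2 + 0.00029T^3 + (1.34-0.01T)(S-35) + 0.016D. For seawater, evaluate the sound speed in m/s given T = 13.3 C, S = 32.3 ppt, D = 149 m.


1500.46 m/s


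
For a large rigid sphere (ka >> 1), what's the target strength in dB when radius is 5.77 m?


TS = 10*log10(5.77^2 / 4) = 10*log10(8.323225) = 9.2

9.2 dB


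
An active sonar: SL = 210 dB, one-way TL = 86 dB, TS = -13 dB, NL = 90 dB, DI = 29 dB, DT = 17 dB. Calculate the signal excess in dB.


SE = SL - 2*TL + TS - NL + DI - DT = 210 - 2*86 + (-13) - 90 + 29 - 17 = -53

-53 dB


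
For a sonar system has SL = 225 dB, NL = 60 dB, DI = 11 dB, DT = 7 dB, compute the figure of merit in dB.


169 dB


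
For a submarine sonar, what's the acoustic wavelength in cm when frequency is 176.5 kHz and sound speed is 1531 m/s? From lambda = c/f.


lambda = c/f = 1531 / 176500 = 0.0087 m = 0.87 cm

0.87 cm


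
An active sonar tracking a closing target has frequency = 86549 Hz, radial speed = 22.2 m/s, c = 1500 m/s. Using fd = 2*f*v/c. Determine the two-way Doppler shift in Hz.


2561.85 Hz


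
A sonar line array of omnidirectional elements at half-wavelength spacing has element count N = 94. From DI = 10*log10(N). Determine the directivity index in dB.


DI = 10*log10(94) = 19.73

19.73 dB


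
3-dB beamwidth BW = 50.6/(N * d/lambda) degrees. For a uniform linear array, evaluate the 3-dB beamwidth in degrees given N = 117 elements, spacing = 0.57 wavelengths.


BW = 50.6 / (117 * 0.57) = 50.6 / 66.69 = 0.76

0.76 deg


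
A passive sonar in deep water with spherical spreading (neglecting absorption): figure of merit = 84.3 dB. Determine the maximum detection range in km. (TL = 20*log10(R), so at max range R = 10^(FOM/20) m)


16.41 km


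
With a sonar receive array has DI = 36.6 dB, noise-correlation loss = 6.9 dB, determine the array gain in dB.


AG = DI - L_corr = 36.6 - 6.9 = 29.7

29.7 dB


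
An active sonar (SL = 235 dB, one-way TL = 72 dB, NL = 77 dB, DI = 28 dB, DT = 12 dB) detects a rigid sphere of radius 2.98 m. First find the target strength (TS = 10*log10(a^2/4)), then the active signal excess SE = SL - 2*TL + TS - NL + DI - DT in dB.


Step 1: TS = 10*log10(2.98^2/4) = 3.46 dB
Step 2: SE = SL - 2*TL + TS - NL + DI - DT = 235 - 2*72 + (3.46) - 77 + 28 - 12 = 33.46

33.46 dB


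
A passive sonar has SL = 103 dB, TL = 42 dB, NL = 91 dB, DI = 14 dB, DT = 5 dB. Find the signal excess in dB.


SE = SL - TL - NL + DI - DT = 103 - 42 - 91 + 14 - 5 = -21

-21 dB


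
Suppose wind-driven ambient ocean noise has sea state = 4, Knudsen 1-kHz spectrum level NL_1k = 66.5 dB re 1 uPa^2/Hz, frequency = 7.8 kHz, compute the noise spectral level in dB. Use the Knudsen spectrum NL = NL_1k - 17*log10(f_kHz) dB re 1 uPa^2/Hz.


NL = NL_1k - 17*log10(f_kHz) = 66.5 - 17*log10(7.8) = 66.5 - (15.17) = 51.33

51.33 dB


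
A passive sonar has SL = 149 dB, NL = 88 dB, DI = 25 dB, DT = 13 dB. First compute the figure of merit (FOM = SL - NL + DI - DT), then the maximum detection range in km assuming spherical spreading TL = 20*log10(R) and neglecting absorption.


Step 1: FOM = SL - NL + DI - DT = 149 - 88 + 25 - 13 = 73 dB
Step 2: at max range FOM = TL = 20*log10(R), so R = 10^(73/20) = 4466.84 m = 4.47 km

4.47 km


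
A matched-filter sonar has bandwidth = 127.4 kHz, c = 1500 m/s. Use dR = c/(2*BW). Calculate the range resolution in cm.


dR = c/(2*BW) = 1500 / (2 * 127.4e3) = 0.0059 m = 0.59 cm

0.59 cm


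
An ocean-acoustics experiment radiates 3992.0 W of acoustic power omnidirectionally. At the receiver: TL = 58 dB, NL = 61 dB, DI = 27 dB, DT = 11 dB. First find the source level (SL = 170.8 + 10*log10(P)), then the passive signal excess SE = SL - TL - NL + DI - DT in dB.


Step 1: SL = 170.8 + 10*log10(3992.0) = 206.81 dB
Step 2: SE = SL - TL - NL + DI - DT = 206.81 - 58 - 61 + 27 - 11 = 103.81

103.81 dB


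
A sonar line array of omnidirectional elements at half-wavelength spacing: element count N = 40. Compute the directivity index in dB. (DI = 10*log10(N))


16.02 dB


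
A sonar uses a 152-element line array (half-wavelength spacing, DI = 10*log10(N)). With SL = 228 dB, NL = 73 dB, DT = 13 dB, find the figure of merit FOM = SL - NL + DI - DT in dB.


Step 1: DI = 10*log10(152) = 21.82 dB
Step 2: FOM = SL - NL + DI - DT = 228 - 73 + 21.82 - 13 = 163.82

163.82 dB


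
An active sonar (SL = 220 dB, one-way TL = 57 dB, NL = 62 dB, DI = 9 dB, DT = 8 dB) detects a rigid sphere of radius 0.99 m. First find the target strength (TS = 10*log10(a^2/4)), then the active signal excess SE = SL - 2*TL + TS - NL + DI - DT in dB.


Step 1: TS = 10*log10(0.99^2/4) = -6.11 dB
Step 2: SE = SL - 2*TL + TS - NL + DI - DT = 220 - 2*57 + (-6.11) - 62 + 9 - 8 = 38.89

38.89 dB


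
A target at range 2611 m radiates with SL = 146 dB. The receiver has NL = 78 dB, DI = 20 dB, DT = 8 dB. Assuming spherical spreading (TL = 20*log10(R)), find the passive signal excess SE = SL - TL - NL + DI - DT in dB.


Step 1: TL = 20*log10(2611) = 68.34 dB
Step 2: SE = 146 - 68.34 - 78 + 20 - 8 = 11.66

11.66 dB


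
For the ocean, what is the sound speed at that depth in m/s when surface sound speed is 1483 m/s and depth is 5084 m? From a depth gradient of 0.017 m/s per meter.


c = 1483 + 0.017 * 5084 = 1569.428

1569.428 m/s


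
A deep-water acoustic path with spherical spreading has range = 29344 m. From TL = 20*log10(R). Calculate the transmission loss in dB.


TL = 20*log10(29344) = 89.35

89.35 dB


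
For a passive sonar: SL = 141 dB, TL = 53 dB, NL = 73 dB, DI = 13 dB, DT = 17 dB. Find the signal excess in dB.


SE = SL - TL - NL + DI - DT = 141 - 53 - 73 + 13 - 17 = 11

11 dB


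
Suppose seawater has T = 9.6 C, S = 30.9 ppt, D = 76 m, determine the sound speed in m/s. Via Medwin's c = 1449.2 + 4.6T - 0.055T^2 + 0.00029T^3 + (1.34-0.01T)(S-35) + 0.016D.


c = 1449.2 + 4.6*9.6 - 0.055*9.6^2 + 0.00029*9.6^3 + (1.34 - 0.01*9.6)*(30.9 - 35) + 0.016*76 = 1484.66

1484.66 m/s


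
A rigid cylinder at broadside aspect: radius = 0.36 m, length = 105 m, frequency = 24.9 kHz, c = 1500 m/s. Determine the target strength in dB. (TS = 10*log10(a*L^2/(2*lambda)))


45.18 dB


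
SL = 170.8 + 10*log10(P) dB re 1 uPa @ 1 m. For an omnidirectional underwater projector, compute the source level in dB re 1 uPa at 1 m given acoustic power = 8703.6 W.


SL = 170.8 + 10*log10(8703.6) = 170.8 + 39.4 = 210.2

210.2 dB


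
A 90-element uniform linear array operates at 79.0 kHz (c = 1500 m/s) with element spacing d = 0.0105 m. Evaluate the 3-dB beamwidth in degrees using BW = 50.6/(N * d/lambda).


1.02 deg


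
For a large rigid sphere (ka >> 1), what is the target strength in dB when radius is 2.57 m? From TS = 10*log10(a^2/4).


TS = 10*log10(2.57^2 / 4) = 10*log10(1.651225) = 2.18

2.18 dB


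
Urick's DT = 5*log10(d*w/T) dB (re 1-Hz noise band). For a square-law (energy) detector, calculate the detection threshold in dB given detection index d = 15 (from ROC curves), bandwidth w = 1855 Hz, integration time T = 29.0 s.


DT = 5*log10(d*w/T) = 5*log10(15 * 1855 / 29.0) = 5*log10(959.48) = 14.91

14.91 dB


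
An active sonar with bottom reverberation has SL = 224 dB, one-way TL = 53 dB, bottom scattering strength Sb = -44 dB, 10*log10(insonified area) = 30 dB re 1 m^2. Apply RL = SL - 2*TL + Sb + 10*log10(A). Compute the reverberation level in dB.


RL = SL - 2*TL + Sb + 10*log10(A) = 224 - 2*53 + (-44) + 30 = 104

104 dB


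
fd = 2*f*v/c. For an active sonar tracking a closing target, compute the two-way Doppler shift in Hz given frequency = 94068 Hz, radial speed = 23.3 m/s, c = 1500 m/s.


2922.38 Hz


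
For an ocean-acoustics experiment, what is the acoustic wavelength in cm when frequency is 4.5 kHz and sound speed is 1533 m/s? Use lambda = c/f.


lambda = c/f = 1533 / 4500 = 0.3407 m = 34.07 cm

34.07 cm


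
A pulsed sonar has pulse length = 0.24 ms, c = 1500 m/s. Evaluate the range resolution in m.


dR = c*tau/2 = 1500 * 0.24e-3 / 2 = 0.18

0.18 m


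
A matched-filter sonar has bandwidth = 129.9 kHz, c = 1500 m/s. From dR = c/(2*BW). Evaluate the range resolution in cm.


dR = c/(2*BW) = 1500 / (2 * 129.9e3) = 0.0058 m = 0.58 cm

0.58 cm


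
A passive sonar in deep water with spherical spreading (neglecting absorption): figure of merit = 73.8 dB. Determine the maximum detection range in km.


4.9 km


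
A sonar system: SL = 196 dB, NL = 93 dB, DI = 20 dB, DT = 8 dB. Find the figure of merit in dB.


FOM = SL - NL + DI - DT = 196 - 93 + 20 - 8 = 115

115 dB


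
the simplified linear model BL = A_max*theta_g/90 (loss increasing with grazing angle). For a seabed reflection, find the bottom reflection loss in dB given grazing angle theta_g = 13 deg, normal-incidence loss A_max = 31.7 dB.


BL = A_max * theta_g / 90 = 31.7 * 13 / 90 = 4.58

4.58 dB


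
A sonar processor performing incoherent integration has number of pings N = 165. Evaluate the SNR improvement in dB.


Gain = 5*log10(165) = 11.09

11.09 dB


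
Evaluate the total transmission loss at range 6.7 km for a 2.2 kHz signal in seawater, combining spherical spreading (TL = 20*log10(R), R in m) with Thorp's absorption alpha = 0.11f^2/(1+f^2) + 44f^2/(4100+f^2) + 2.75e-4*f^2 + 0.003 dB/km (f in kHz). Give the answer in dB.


Step 1 (Thorp): alpha = 0.11*4.84/(1+4.84) + 44*4.84/(4100+4.84) + 2.75e-4*4.84 + 0.003 = 0.1474 dB/km
Step 2: TL_spread = 20*log10(6700) = 76.52 dB
Step 3: TL_abs = alpha*R = 0.1474 * 6.7 = 0.99 dB
Step 4: TL_total = 76.52 + 0.99 = 77.51

77.51 dB


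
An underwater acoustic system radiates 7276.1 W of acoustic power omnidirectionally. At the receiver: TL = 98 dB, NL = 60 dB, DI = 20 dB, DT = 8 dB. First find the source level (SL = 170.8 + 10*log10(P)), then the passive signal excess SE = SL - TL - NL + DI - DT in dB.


Step 1: SL = 170.8 + 10*log10(7276.1) = 209.42 dB
Step 2: SE = SL - TL - NL + DI - DT = 209.42 - 98 - 60 + 20 - 8 = 63.42

63.42 dB


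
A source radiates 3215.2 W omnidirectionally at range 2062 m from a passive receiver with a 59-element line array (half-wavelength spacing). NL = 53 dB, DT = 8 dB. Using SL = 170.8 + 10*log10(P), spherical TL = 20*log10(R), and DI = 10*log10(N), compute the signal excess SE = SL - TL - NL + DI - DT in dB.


Step 1: SL = 170.8 + 10*log10(3215.2) = 205.87 dB
Step 2: TL = 20*log10(2062) = 66.29 dB
Step 3: DI = 10*log10(59) = 17.71 dB
Step 4: SE = SL - TL - NL + DI - DT = 205.87 - 66.29 - 53 + 17.71 - 8 = 96.29

96.29 dB


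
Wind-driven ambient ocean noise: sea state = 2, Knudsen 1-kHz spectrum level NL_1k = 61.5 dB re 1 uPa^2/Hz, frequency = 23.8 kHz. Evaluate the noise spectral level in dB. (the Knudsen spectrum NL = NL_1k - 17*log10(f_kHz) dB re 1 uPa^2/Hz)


38.1 dB


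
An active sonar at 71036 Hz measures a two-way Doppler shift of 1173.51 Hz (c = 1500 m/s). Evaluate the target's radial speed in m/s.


12.39 m/s


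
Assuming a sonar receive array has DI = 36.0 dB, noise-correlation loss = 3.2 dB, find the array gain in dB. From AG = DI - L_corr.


32.8 dB


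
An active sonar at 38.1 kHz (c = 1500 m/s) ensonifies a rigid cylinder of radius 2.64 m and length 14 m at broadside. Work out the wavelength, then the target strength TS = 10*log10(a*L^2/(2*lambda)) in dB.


Step 1: lambda = c/f = 1500/38100 = 0.03937 m
Step 2: TS = 10*log10(a*L^2/(2*lambda)) = 10*log10(2.64*14^2/(2*0.03937)) = 38.18

38.18 dB


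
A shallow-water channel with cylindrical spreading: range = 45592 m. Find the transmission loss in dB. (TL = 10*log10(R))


TL = 10*log10(45592) = 46.59

46.59 dB


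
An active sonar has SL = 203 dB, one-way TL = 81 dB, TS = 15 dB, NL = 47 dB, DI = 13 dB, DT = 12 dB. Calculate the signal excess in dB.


SE = SL - 2*TL + TS - NL + DI - DT = 203 - 2*81 + (15) - 47 + 13 - 12 = 10

10 dB


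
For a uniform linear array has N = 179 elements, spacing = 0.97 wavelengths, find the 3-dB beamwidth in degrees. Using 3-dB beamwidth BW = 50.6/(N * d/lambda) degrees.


BW = 50.6 / (179 * 0.97) = 50.6 / 173.63 = 0.29

0.29 deg


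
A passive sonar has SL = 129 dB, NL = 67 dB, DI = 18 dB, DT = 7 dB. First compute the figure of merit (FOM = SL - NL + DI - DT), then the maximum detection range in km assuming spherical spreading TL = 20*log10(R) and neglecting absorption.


Step 1: FOM = SL - NL + DI - DT = 129 - 67 + 18 - 7 = 73 dB
Step 2: at max range FOM = TL = 20*log10(R), so R = 10^(73/20) = 4466.84 m = 4.47 km

4.47 km


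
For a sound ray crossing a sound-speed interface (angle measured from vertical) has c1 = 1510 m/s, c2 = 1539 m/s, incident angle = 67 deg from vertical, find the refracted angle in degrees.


sin(theta2) = (c2/c1)*sin(theta1) = (1539/1510)*sin(67 deg) = 0.93818
theta2 = arcsin(0.93818) = 69.75

69.75 deg


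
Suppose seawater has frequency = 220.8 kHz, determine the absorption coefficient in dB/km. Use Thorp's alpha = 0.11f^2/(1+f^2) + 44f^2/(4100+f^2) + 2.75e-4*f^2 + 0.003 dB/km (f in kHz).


f^2 = 48752.64
alpha = 0.11*48752.64/(1+48752.64) + 44*48752.64/(4100+48752.64) + 2.75e-4*48752.64 + 0.003 = 54.107

54.107 dB/km


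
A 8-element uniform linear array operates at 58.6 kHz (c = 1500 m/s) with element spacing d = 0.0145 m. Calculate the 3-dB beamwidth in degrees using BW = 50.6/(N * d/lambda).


Step 1: lambda = 1500/58600 = 0.0256 m
Step 2: d/lambda = 0.0145/0.0256 = 0.5664
Step 3: BW = 50.6/(N * d/lambda) = 50.6/(8 * 0.5664) = 11.17

11.17 deg


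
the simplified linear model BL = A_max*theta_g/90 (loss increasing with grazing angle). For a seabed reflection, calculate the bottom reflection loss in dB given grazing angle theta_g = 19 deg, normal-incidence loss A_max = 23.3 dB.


BL = A_max * theta_g / 90 = 23.3 * 19 / 90 = 4.92

4.92 dB


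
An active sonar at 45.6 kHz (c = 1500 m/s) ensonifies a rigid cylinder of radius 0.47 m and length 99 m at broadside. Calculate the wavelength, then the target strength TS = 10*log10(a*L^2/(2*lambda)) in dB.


Step 1: lambda = c/f = 1500/45600 = 0.03289 m
Step 2: TS = 10*log10(a*L^2/(2*lambda)) = 10*log10(0.47*99^2/(2*0.03289)) = 48.45

48.45 dB


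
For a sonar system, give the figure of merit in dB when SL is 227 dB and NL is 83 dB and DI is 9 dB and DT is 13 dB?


FOM = SL - NL + DI - DT = 227 - 83 + 9 - 13 = 140

140 dB


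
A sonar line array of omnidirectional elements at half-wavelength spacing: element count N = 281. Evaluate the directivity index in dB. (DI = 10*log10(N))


24.49 dB


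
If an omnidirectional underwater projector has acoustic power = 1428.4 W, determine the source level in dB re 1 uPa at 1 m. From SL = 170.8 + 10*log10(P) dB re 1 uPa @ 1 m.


SL = 170.8 + 10*log10(1428.4) = 170.8 + 31.55 = 202.35

202.35 dB


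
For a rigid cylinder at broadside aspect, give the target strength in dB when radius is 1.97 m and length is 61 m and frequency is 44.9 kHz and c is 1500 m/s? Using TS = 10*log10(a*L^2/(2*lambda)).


lambda = 1500/44900 = 0.03341 m
TS = 10*log10(1.97*61^2/(2*0.03341)) = 50.4

50.4 dB


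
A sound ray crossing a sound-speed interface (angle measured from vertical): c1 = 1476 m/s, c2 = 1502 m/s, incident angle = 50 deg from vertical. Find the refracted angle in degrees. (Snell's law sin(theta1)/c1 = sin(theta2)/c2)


sin(theta2) = (c2/c1)*sin(theta1) = (1502/1476)*sin(50 deg) = 0.77954
theta2 = arcsin(0.77954) = 51.22

51.22 deg


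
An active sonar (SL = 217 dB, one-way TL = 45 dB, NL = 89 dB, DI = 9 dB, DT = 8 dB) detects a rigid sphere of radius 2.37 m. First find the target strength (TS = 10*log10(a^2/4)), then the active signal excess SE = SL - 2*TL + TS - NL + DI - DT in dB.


Step 1: TS = 10*log10(2.37^2/4) = 1.47 dB
Step 2: SE = SL - 2*TL + TS - NL + DI - DT = 217 - 2*45 + (1.47) - 89 + 9 - 8 = 40.47

40.47 dB


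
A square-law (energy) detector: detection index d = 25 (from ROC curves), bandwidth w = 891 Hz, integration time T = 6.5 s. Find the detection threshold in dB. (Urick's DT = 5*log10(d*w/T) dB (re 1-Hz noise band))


17.67 dB


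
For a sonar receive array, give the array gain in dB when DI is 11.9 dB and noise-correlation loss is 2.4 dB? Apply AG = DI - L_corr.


AG = DI - L_corr = 11.9 - 2.4 = 9.5

9.5 dB


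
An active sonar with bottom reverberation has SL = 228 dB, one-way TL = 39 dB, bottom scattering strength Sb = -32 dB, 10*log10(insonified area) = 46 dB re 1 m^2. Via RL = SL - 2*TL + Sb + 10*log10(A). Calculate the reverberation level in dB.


164 dB


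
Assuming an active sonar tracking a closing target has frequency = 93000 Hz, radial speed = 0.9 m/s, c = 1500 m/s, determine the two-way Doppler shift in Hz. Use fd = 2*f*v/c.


fd = 2*f*v/c = 2 * 93000 * 0.9 / 1500 = 111.6

111.6 Hz


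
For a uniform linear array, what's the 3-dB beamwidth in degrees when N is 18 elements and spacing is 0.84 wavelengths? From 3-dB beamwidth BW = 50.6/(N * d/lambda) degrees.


BW = 50.6 / (18 * 0.84) = 50.6 / 15.12 = 3.35

3.35 deg


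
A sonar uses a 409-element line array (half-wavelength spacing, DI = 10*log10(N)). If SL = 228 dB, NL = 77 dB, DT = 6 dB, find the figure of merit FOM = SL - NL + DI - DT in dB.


171.12 dB


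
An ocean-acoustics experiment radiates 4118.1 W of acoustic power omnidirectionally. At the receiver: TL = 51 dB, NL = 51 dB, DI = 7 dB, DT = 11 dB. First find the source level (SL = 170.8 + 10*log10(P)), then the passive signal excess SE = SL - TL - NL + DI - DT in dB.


Step 1: SL = 170.8 + 10*log10(4118.1) = 206.95 dB
Step 2: SE = SL - TL - NL + DI - DT = 206.95 - 51 - 51 + 7 - 11 = 100.95

100.95 dB


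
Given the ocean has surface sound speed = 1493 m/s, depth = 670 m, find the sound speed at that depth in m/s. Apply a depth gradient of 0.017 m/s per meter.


1504.39 m/s


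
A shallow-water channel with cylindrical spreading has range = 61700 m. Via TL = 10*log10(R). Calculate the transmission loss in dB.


47.9 dB


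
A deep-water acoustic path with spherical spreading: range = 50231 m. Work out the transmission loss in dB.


TL = 20*log10(50231) = 94.02

94.02 dB


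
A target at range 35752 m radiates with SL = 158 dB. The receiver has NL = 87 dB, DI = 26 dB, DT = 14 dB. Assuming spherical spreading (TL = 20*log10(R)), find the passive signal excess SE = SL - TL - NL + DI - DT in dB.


Step 1: TL = 20*log10(35752) = 91.07 dB
Step 2: SE = 158 - 91.07 - 87 + 26 - 14 = -8.07

-8.07 dB


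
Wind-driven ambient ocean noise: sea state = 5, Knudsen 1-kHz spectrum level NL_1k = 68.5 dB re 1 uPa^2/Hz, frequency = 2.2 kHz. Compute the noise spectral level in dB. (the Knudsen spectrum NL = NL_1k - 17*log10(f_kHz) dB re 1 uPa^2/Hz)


NL = NL_1k - 17*log10(f_kHz) = 68.5 - 17*log10(2.2) = 68.5 - (5.82) = 62.68

62.68 dB


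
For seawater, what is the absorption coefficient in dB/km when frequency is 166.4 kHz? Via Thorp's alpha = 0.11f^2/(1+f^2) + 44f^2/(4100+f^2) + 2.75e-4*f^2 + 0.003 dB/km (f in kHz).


f^2 = 27688.96
alpha = 0.11*27688.96/(1+27688.96) + 44*27688.96/(4100+27688.96) + 2.75e-4*27688.96 + 0.003 = 46.053

46.053 dB/km


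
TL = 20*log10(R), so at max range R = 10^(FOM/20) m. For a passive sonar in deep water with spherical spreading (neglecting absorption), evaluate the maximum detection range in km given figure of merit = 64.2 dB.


At max range FOM = TL, so 20*log10(R) = 64.2
R = 10^(64.2/20) = 1621.81 m = 1.62 km

1.62 km


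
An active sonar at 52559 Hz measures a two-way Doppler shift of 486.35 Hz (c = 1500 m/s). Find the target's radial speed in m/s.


6.94 m/s


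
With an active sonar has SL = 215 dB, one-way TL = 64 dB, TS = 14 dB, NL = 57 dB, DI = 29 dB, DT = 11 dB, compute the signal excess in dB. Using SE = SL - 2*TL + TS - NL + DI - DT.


SE = SL - 2*TL + TS - NL + DI - DT = 215 - 2*64 + (14) - 57 + 29 - 11 = 62

62 dB


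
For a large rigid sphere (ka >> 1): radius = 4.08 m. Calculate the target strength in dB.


TS = 10*log10(4.08^2 / 4) = 10*log10(4.1616) = 6.19

6.19 dB


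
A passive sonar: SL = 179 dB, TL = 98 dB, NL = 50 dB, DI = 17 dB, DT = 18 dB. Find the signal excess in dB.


30 dB


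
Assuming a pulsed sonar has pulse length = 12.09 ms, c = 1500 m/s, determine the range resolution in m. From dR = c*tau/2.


9.0675 m


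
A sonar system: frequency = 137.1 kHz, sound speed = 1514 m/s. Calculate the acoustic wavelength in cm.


1.1 cm


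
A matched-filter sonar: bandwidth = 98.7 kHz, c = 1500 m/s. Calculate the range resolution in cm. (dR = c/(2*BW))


dR = c/(2*BW) = 1500 / (2 * 98.7e3) = 0.0076 m = 0.76 cm

0.76 cm


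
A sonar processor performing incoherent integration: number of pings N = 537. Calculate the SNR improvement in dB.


Gain = 5*log10(537) = 13.65

13.65 dB


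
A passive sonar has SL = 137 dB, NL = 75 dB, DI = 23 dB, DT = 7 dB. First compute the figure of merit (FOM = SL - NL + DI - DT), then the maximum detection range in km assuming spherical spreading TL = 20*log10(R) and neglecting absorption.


Step 1: FOM = SL - NL + DI - DT = 137 - 75 + 23 - 7 = 78 dB
Step 2: at max range FOM = TL = 20*log10(R), so R = 10^(78/20) = 7943.28 m = 7.94 km

7.94 km


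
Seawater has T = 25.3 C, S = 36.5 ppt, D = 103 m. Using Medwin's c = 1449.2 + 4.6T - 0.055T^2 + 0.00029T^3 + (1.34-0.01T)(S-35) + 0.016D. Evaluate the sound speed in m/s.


c = 1449.2 + 4.6*25.3 - 0.055*25.3^2 + 0.00029*25.3^3 + (1.34 - 0.01*25.3)*(36.5 - 35) + 0.016*103 = 1538.35

1538.35 m/s


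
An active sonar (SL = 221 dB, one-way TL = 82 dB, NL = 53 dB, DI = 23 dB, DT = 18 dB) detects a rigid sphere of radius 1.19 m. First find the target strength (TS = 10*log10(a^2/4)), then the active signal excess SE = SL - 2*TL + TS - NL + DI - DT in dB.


Step 1: TS = 10*log10(1.19^2/4) = -4.51 dB
Step 2: SE = SL - 2*TL + TS - NL + DI - DT = 221 - 2*82 + (-4.51) - 53 + 23 - 18 = 4.49

4.49 dB


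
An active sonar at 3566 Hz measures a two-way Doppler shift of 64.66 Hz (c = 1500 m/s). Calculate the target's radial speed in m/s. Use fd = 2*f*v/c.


13.6 m/s


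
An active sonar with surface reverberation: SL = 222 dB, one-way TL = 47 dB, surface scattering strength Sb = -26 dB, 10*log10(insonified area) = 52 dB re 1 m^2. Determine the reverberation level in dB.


154 dB


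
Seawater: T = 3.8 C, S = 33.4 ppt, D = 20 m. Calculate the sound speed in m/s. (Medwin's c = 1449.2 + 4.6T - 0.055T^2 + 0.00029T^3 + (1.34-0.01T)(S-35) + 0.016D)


c = 1449.2 + 4.6*3.8 - 0.055*3.8^2 + 0.00029*3.8^3 + (1.34 - 0.01*3.8)*(33.4 - 35) + 0.016*20 = 1464.14

1464.14 m/s


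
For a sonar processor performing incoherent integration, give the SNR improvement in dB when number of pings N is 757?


Gain = 5*log10(757) = 14.4

14.4 dB


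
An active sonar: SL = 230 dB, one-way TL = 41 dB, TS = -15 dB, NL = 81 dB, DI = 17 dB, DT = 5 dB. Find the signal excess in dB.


SE = SL - 2*TL + TS - NL + DI - DT = 230 - 2*41 + (-15) - 81 + 17 - 5 = 64

64 dB


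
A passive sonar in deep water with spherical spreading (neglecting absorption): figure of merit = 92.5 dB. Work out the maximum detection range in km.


42.17 km


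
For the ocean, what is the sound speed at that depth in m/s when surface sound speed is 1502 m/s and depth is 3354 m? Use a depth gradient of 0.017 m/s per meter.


c = 1502 + 0.017 * 3354 = 1559.018

1559.018 m/s


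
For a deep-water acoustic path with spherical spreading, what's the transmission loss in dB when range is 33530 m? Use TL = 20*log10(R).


90.51 dB


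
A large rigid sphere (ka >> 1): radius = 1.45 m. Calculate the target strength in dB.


TS = 10*log10(1.45^2 / 4) = 10*log10(0.525625) = -2.79

-2.79 dB


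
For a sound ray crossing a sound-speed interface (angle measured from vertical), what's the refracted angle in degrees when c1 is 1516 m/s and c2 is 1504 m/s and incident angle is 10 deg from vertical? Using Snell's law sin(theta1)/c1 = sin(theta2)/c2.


sin(theta2) = (c2/c1)*sin(theta1) = (1504/1516)*sin(10 deg) = 0.17227
theta2 = arcsin(0.17227) = 9.92

9.92 deg


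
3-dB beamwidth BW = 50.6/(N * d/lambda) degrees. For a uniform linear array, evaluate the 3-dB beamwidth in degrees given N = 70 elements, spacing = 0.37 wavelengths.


BW = 50.6 / (70 * 0.37) = 50.6 / 25.9 = 1.95

1.95 deg


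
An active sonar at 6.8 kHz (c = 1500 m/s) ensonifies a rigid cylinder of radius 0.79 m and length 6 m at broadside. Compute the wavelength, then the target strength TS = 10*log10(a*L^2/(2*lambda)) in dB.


Step 1: lambda = c/f = 1500/6800 = 0.22059 m
Step 2: TS = 10*log10(a*L^2/(2*lambda)) = 10*log10(0.79*6^2/(2*0.22059)) = 18.09

18.09 dB


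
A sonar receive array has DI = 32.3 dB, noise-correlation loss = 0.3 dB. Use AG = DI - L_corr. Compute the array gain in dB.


AG = DI - L_corr = 32.3 - 0.3 = 32.0

32.0 dB


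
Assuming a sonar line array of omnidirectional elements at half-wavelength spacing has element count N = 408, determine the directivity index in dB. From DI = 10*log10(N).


26.11 dB


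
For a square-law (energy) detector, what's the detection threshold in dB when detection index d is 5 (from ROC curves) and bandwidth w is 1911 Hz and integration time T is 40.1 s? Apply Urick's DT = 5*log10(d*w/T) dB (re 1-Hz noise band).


DT = 5*log10(d*w/T) = 5*log10(5 * 1911 / 40.1) = 5*log10(238.28) = 11.89

11.89 dB


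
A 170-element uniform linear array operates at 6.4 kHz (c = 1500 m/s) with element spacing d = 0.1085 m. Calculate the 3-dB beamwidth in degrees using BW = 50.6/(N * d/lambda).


Step 1: lambda = 1500/6400 = 0.23438 m
Step 2: d/lambda = 0.1085/0.23438 = 0.4629
Step 3: BW = 50.6/(N * d/lambda) = 50.6/(170 * 0.4629) = 0.64

0.64 deg


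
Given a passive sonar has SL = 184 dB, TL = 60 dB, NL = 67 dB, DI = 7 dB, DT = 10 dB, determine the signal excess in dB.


SE = SL - TL - NL + DI - DT = 184 - 60 - 67 + 7 - 10 = 54

54 dB


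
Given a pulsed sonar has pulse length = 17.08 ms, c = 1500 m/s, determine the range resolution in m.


dR = c*tau/2 = 1500 * 17.08e-3 / 2 = 12.81

12.81 m


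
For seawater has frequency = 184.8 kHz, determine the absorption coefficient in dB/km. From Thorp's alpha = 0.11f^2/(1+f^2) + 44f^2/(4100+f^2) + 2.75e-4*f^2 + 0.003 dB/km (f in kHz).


48.788 dB/km


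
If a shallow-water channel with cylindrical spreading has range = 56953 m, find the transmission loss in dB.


TL = 10*log10(56953) = 47.56

47.56 dB


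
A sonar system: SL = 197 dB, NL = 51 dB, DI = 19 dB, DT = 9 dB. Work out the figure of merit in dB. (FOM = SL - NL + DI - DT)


FOM = SL - NL + DI - DT = 197 - 51 + 19 - 9 = 156

156 dB


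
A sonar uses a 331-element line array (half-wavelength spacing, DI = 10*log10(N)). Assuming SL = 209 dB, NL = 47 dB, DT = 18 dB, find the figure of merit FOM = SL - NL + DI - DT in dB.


169.2 dB


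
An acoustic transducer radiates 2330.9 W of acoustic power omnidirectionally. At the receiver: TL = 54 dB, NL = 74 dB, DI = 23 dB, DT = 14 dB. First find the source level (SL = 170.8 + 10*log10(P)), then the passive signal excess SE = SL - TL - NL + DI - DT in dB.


Step 1: SL = 170.8 + 10*log10(2330.9) = 204.48 dB
Step 2: SE = SL - TL - NL + DI - DT = 204.48 - 54 - 74 + 23 - 14 = 85.48

85.48 dB


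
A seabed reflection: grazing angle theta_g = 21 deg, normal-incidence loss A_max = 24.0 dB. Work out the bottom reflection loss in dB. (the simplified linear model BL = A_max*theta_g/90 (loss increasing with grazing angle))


BL = A_max * theta_g / 90 = 24.0 * 21 / 90 = 5.6

5.6 dB


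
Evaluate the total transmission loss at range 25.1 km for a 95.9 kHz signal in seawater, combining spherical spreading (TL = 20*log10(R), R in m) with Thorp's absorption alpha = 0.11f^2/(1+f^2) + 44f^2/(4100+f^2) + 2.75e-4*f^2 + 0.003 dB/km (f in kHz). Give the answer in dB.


Step 1 (Thorp): alpha = 0.11*9196.81/(1+9196.81) + 44*9196.81/(4100+9196.81) + 2.75e-4*9196.81 + 0.003 = 33.0749 dB/km
Step 2: TL_spread = 20*log10(25100) = 87.99 dB
Step 3: TL_abs = alpha*R = 33.0749 * 25.1 = 830.18 dB
Step 4: TL_total = 87.99 + 830.18 = 918.17

918.17 dB


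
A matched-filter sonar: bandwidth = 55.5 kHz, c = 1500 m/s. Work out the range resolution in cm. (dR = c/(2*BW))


1.35 cm


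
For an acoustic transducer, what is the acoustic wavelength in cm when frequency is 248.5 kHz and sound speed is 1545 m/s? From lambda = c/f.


lambda = c/f = 1545 / 248500 = 0.0062 m = 0.62 cm

0.62 cm


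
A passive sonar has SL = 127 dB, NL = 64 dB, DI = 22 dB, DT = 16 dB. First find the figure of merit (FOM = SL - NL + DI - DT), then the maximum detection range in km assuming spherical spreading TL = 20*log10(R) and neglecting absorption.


Step 1: FOM = SL - NL + DI - DT = 127 - 64 + 22 - 16 = 69 dB
Step 2: at max range FOM = TL = 20*log10(R), so R = 10^(69/20) = 2818.38 m = 2.82 km

2.82 km


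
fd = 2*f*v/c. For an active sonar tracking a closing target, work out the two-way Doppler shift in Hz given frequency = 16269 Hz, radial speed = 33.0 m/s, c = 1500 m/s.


fd = 2*f*v/c = 2 * 16269 * 33.0 / 1500 = 715.84

715.84 Hz


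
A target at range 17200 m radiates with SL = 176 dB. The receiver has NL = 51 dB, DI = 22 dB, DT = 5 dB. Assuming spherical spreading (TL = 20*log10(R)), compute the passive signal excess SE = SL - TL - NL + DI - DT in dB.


Step 1: TL = 20*log10(17200) = 84.71 dB
Step 2: SE = 176 - 84.71 - 51 + 22 - 5 = 57.29

57.29 dB


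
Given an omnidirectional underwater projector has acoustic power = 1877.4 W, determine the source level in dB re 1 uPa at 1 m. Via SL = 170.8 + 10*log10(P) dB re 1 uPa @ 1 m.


SL = 170.8 + 10*log10(1877.4) = 170.8 + 32.74 = 203.54

203.54 dB


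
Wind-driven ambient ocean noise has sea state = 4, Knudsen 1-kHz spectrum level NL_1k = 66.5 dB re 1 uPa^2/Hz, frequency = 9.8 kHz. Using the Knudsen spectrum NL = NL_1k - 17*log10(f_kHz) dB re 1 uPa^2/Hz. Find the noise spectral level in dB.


49.65 dB


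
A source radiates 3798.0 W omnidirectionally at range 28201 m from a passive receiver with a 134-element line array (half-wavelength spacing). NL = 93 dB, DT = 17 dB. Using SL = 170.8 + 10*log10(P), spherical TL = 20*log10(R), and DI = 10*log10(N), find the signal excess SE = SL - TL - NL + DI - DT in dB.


28.86 dB


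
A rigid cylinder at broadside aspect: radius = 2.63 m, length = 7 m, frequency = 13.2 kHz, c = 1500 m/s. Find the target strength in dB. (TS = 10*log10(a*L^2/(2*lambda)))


lambda = 1500/13200 = 0.11364 m
TS = 10*log10(2.63*7^2/(2*0.11364)) = 27.54

27.54 dB


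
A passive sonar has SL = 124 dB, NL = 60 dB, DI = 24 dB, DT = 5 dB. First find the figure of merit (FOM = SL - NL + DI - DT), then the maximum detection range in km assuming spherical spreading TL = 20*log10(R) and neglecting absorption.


Step 1: FOM = SL - NL + DI - DT = 124 - 60 + 24 - 5 = 83 dB
Step 2: at max range FOM = TL = 20*log10(R), so R = 10^(83/20) = 14125.38 m = 14.13 km

14.13 km


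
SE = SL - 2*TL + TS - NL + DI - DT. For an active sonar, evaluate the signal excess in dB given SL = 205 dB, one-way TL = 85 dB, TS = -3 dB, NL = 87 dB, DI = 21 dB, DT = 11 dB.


SE = SL - 2*TL + TS - NL + DI - DT = 205 - 2*85 + (-3) - 87 + 21 - 11 = -45

-45 dB


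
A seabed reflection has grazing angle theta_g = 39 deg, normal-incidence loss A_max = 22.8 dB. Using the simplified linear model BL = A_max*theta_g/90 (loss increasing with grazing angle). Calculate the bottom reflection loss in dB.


BL = A_max * theta_g / 90 = 22.8 * 39 / 90 = 9.88

9.88 dB


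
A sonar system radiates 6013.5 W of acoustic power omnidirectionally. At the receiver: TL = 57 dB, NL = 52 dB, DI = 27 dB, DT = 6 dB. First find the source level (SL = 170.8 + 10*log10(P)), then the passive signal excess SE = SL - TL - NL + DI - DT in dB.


Step 1: SL = 170.8 + 10*log10(6013.5) = 208.59 dB
Step 2: SE = SL - TL - NL + DI - DT = 208.59 - 57 - 52 + 27 - 6 = 120.59

120.59 dB
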